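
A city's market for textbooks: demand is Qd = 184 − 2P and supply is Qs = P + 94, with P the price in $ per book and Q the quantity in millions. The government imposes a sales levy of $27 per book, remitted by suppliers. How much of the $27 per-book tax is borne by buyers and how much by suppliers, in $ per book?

Buyers bear $9 per book; suppliers bear $18 per book.

Before the tax: set 184 − 2P = P + 94 → P* = $30, Q* = 124.
With the tax collected from suppliers, supply shifts: Qs = (P − 27) + 94.
New equilibrium: buyers pay $39, suppliers receive $12, Q = 106. (Wedge: Pb − Ps = 27.)
Burden on buyers: $9; on suppliers: $18. (They sum to $27.)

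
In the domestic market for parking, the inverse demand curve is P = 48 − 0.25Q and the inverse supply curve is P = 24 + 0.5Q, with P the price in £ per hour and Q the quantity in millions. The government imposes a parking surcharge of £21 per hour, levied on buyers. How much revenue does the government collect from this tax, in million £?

Inverting to Q(P) form: Qd = 192 − 4P; Qs = 2P − 48.
Without the tax, 192 − 4P = 2P − 48 gives 6P = 240, so P* = £40 and Q* = 32.
With the tax collected from buyers, demand (in seller-price terms) shifts: Qd = 192 − 4(P + 21).
Solving gives Q = 4 with buyers paying £47 and producers receiving £26 (the £21 wedge).
Revenue = t · Q = 21 · 4 = £84.

Tax revenue = £84 million.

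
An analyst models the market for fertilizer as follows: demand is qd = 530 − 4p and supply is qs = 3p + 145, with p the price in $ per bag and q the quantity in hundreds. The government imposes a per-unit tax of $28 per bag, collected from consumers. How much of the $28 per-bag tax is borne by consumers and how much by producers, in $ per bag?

Consumers bear $12 per bag; producers bear $16 per bag.

Before the tax: set 530 − 4p = 3p + 145 → p* = $55, q* = 310.
With the tax collected from consumers, demand (in seller-price terms) shifts: qd = 530 − 4(p + 28).
New equilibrium: consumers pay $67, producers receive $39, q = 262. (Wedge: pb − ps = 28.)
Burden on consumers: $12; on producers: $16. (They sum to $28.)
The less price-elastic side of the market bears the larger share of a per-unit tax.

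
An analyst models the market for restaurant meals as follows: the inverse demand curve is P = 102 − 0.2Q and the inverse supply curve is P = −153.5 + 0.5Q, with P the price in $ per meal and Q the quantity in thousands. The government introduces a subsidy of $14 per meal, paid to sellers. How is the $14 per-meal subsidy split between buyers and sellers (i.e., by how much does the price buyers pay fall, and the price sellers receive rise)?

Buyers gain $4 per meal; sellers gain $10 per meal.

Inverting to Q(P) form: Qd = 510 − 5P; Qs = 2P + 307.
Without the subsidy, 510 − 5P = 2P + 307 gives 7P = 203, so P* = $29 and Q* = 365.
With a per-unit subsidy paid to sellers, each receives P + 14 per unit sold, so supply becomes Qs = 2(P + 14) + 307.
Solving gives Q = 385 with buyers paying $25 and sellers receiving $39 (the $14 wedge).
Gain to buyers: $4; to sellers: $10. (They sum to $14.)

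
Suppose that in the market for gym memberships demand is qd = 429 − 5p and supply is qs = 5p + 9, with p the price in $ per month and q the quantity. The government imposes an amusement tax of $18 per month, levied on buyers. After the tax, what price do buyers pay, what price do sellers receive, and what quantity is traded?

Without the tax, 429 − 5p = 5p + 9 gives 10p = 420, so p* = $42 and q* = 219.
With the tax collected from buyers, demand (in seller-price terms) shifts: qd = 429 − 5(p + 18).
New equilibrium: buyers pay $51, sellers receive $33, q = 174. (Wedge: pb − ps = 18.)

Buyers pay $51; sellers receive $33; quantity = 174.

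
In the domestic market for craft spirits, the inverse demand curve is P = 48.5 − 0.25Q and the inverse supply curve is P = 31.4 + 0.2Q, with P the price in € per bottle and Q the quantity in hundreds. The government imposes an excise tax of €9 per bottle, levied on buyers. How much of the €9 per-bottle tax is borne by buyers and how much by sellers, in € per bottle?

Buyers bear €5 per bottle; sellers bear €4 per bottle.

Inverting to Q(P) form: Qd = 194 − 4P; Qs = 5P − 157.
Without the tax, 194 − 4P = 5P − 157 gives 9P = 351, so P* = €39 and Q* = 38.
With the tax collected from buyers, demand (in seller-price terms) shifts: Qd = 194 − 4(P + 9).
Solving gives Q = 18 with buyers paying €44 and sellers receiving €35 (the €9 wedge).
Burden on buyers: €5; on sellers: €4. (They sum to €9.)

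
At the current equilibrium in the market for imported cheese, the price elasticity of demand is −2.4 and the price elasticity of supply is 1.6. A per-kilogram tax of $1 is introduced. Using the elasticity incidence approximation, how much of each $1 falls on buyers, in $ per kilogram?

Incidence ratio: buyers' share ≈ εs / (εs + |εd|) = 1.6 / (1.6 + 2.4) = 0.4.
So buyers bear ≈ 0.4 × $1 = $0.4; suppliers bear $0.6.

Buyers bear ≈ $0.4 per kilogram.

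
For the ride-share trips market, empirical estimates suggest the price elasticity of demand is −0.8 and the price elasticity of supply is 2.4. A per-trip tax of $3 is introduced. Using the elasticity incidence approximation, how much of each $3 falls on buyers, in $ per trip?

Buyers bear ≈ $2.25 per trip.

Incidence ratio: buyers' share ≈ εs / (εs + |εd|) = 2.4 / (2.4 + 0.8) = 0.75.
So buyers bear ≈ 0.75 × $3 = $2.25; sellers bear $0.75.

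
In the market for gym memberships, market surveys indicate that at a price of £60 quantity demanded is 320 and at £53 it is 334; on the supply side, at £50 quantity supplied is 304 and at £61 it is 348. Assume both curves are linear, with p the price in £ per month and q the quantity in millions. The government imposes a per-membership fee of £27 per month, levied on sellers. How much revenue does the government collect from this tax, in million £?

Demand slope: (334 − 320)/(53 − 60) = -2, so qd = 440 − 2p.
Supply slope: (348 − 304)/(61 − 50) = 4, so qs = 4p + 104.
Without the tax, 440 − 2p = 4p + 104 gives 6p = 336, so p* = £56 and q* = 328.
With the tax collected from sellers, supply shifts: qs = 4(p − 27) + 104.
New equilibrium: consumers pay £74, sellers receive £47, q = 292. (Wedge: pb − ps = 27.)
Revenue = t · Q = 27 · 292 = £7884.

Tax revenue = £7884 million.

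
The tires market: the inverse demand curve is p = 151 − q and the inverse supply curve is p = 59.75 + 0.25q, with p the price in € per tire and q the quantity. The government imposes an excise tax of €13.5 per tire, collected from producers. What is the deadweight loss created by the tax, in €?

Deadweight loss = €72.9.

Rewrite in direct form: qd = 151 − p and qs = 4p − 239.
Without the tax, 151 − p = 4p − 239 gives 5p = 390, so p* = €78 and q* = 73.
With the tax collected from producers, supply shifts: qs = 4(p − 13.5) − 239.
Solving gives q = 62.2 with consumers paying €88.8 and producers receiving €75.3 (the €13.5 wedge).
Quantity falls by |ΔQ| = |73 − 62.2| = 10.8.
DWL = ½ · t · |ΔQ| = ½ · 13.5 · 10.8 = €72.9.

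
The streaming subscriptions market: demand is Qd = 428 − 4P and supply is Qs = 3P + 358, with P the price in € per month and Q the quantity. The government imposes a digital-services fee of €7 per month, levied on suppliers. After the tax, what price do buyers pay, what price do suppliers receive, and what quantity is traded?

Buyers pay €13; suppliers receive €6; quantity = 376.

Without the tax, 428 − 4P = 3P + 358 gives 7P = 70, so P* = €10 and Q* = 388.
With the tax collected from suppliers, supply shifts: Qs = 3(P − 7) + 358.
New equilibrium: buyers pay €13, suppliers receive €6, Q = 376. (Wedge: Pb − Ps = 7.)
The less price-elastic side of the market bears the larger share of a per-unit tax.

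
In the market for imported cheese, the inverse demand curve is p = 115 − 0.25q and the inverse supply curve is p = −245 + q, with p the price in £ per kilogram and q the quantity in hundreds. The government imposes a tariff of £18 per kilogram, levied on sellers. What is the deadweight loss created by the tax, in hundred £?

Rewrite in direct form: qd = 460 − 4p and qs = p + 245.
Without the tax, 460 − 4p = p + 245 gives 5p = 215, so p* = £43 and q* = 288.
With the tax collected from sellers, supply shifts: qs = (p − 18) + 245.
Solving gives q = 273.6 with consumers paying £46.6 and sellers receiving £28.6 (the £18 wedge).
Quantity falls by |ΔQ| = |288 − 273.6| = 14.4.
DWL = ½ · t · |ΔQ| = ½ · 18 · 14.4 = £129.6.

Deadweight loss = £129.6 hundred.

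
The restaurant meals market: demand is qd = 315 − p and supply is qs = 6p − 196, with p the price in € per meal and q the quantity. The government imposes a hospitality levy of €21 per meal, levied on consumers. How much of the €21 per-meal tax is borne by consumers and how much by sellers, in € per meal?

Consumers bear €18 per meal; sellers bear €3 per meal.

Before the tax: set 315 − p = 6p − 196 → p* = €73, q* = 242.
With the tax collected from consumers, demand (in seller-price terms) shifts: qd = 315 − (p + 21).
New equilibrium: consumers pay €91, sellers receive €70, q = 224. (Wedge: pb − ps = 21.)
Burden on consumers: €18; on sellers: €3. (They sum to €21.)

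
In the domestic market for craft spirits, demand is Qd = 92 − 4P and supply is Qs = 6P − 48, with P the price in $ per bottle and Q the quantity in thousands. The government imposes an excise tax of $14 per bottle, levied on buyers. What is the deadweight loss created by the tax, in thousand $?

Deadweight loss = $235.2 thousand.

Without the tax, 92 − 4P = 6P − 48 gives 10P = 140, so P* = $14 and Q* = 36.
With the tax collected from buyers, demand (in seller-price terms) shifts: Qd = 92 − 4(P + 14).
New equilibrium: buyers pay $22.4, sellers receive $8.4, Q = 2.4. (Wedge: Pb − Ps = 14.)
Quantity falls by |ΔQ| = |36 − 2.4| = 33.6.
DWL = ½ · t · |ΔQ| = ½ · 14 · 33.6 = $235.2.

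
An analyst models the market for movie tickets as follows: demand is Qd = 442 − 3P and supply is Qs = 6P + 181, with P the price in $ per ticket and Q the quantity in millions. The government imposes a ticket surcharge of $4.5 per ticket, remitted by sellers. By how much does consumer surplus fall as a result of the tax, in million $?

Consumer surplus falls by $1051.5 million.

Before the tax: set 442 − 3P = 6P + 181 → P* = $29, Q* = 355.
With the tax collected from sellers, supply shifts: Qs = 6(P − 4.5) + 181.
Solving gives Q = 346 with consumers paying $32 and sellers receiving $27.5 (the $4.5 wedge).
ΔCS is the trapezoid between Q = 346 and Q = 355 of height $3: ½ · (355 + 346) · 3 = $1051.5.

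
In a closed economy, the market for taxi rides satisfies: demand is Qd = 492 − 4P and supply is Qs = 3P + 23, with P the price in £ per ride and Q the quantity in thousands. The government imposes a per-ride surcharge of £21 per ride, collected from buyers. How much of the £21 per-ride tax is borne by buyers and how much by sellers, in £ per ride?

Buyers bear £9 per ride; sellers bear £12 per ride.

Before the tax: set 492 − 4P = 3P + 23 → P* = £67, Q* = 224.
With the tax collected from buyers, demand (in seller-price terms) shifts: Qd = 492 − 4(P + 21).
New equilibrium: buyers pay £76, sellers receive £55, Q = 188. (Wedge: Pb − Ps = 21.)
Burden on buyers: £9; on sellers: £12. (They sum to £21.)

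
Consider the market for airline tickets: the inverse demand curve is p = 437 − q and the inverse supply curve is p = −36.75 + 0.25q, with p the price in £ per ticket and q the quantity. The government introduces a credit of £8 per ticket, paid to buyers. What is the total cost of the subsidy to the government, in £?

Inverting to q(p) form: qd = 437 − p; qs = 4p + 147.
Before the subsidy: set 437 − p = 4p + 147 → p* = £58, q* = 379.
With a per-unit subsidy paid to buyers, each effectively pays p − 8, so demand becomes qd = 437 − (p − 8).
New equilibrium: buyers pay £51.6, sellers receive £59.6, q = 385.4. (Wedge: pb − ps = −8.)
Outlay = t · Q = 8 · 385.4 = £3083.2.

Government outlay = £3083.2.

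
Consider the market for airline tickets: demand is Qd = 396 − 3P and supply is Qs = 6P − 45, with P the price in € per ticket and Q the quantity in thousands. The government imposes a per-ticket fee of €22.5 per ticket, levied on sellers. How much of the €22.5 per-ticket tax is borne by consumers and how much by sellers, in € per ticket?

Without the tax, 396 − 3P = 6P − 45 gives 9P = 441, so P* = €49 and Q* = 249.
With the tax collected from sellers, supply shifts: Qs = 6(P − 22.5) − 45.
Solving gives Q = 204 with consumers paying €64 and sellers receiving €41.5 (the €22.5 wedge).
Burden on consumers: €15; on sellers: €7.5. (They sum to €22.5.)
The less price-elastic side of the market bears the larger share of a per-unit tax.

Consumers bear €15 per ticket; sellers bear €7.5 per ticket.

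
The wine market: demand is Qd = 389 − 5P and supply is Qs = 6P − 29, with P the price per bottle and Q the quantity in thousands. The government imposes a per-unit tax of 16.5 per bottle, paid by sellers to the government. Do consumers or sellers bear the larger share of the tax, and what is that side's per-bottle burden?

Without the tax, 389 − 5P = 6P − 29 gives 11P = 418, so P* = 38 and Q* = 199.
With the tax collected from sellers, supply shifts: Qs = 6(P − 16.5) − 29.
Solving gives Q = 154 with consumers paying 47 and sellers receiving 30.5 (the 16.5 wedge).
Per-bottle burden: consumers 9, sellers 7.5.
Consumers take the larger share because demand is less price-elastic here (demand slope 5 vs supply slope 6).
The less price-elastic side of the market bears the larger share of a per-unit tax.

Consumers bear the larger share: 9 per bottle.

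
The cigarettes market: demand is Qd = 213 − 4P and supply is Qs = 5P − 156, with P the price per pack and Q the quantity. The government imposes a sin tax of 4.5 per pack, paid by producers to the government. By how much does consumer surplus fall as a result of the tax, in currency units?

Consumer surplus falls by 110.

Without the tax, 213 − 4P = 5P − 156 gives 9P = 369, so P* = 41 and Q* = 49.
With the tax collected from producers, supply shifts: Qs = 5(P − 4.5) − 156.
Solving gives Q = 39 with buyers paying 43.5 and producers receiving 39 (the 4.5 wedge).
ΔCS is the trapezoid between Q = 39 and Q = 49 of height 2.5: ½ · (49 + 39) · 2.5 = 110.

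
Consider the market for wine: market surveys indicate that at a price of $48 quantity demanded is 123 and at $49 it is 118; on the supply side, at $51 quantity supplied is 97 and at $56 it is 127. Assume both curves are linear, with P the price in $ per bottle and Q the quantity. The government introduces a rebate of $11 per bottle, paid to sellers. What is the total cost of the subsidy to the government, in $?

Government outlay = $1463.

Demand slope: (118 − 123)/(49 − 48) = -5, so Qd = 363 − 5P.
Supply slope: (127 − 97)/(56 − 51) = 6, so Qs = 6P − 209.
Before the subsidy: set 363 − 5P = 6P − 209 → P* = $52, Q* = 103.
With a per-unit subsidy paid to sellers, each receives P + 11 per unit sold, so supply becomes Qs = 6(P + 11) − 209.
Solving gives Q = 133 with buyers paying $46 and sellers receiving $57 (the $11 wedge).
Outlay = t · Q = 11 · 133 = $1463.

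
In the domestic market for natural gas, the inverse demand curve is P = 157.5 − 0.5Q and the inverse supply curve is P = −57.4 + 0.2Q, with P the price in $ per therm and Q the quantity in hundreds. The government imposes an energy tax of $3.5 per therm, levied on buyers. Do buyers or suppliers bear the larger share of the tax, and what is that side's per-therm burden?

Rewrite in direct form: Qd = 315 − 2P and Qs = 5P + 287.
Before the tax: set 315 − 2P = 5P + 287 → P* = $4, Q* = 307.
With the tax collected from buyers, demand (in seller-price terms) shifts: Qd = 315 − 2(P + 3.5).
New equilibrium: buyers pay $6.5, suppliers receive $3, Q = 302. (Wedge: Pb − Ps = 3.5.)
Per-therm burden: buyers $2.5, suppliers $1.
Buyers take the larger share because demand is less price-elastic here (demand slope 2 vs supply slope 5).

Buyers bear the larger share: $2.5 per therm.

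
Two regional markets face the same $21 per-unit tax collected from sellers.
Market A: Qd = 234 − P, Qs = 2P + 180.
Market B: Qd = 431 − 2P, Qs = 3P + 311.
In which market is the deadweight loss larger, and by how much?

Market B, by $117.6.

Market A: pre-tax P* = $18, Q* = 216; post-tax Q = 202; deadweight loss = $147.
Market B: pre-tax P* = $24, Q* = 383; post-tax Q = 357.8; deadweight loss = $264.6.
Difference: $147 vs $264.6 → market B is larger by $117.6.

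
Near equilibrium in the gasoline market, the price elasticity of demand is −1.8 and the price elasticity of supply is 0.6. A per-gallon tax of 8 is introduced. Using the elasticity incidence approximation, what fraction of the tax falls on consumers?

Consumers' share ≈ 0.25.

Incidence ratio: consumers' share ≈ εs / (εs + |εd|) = 0.6 / (0.6 + 1.8) = 0.25.
Supply is the less elastic side, so consumers bear the smaller share.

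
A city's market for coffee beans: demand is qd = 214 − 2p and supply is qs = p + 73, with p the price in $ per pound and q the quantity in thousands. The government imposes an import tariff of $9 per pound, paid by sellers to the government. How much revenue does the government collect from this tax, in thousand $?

Without the tax, 214 − 2p = p + 73 gives 3p = 141, so p* = $47 and q* = 120.
With the tax collected from sellers, supply shifts: qs = (p − 9) + 73.
New equilibrium: buyers pay $50, sellers receive $41, q = 114. (Wedge: pb − ps = 9.)
Revenue = t · Q = 9 · 114 = $1026.

Tax revenue = $1026 thousand.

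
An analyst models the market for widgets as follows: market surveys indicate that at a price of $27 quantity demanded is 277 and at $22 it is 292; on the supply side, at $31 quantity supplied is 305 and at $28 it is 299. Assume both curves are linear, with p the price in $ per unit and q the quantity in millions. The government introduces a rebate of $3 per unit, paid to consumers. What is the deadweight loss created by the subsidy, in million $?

Demand slope: (292 − 277)/(22 − 27) = -3, so qd = 358 − 3p.
Supply slope: (299 − 305)/(28 − 31) = 2, so qs = 2p + 243.
Before the subsidy: set 358 − 3p = 2p + 243 → p* = $23, q* = 289.
With a per-unit subsidy paid to consumers, each effectively pays p − 3, so demand becomes qd = 358 − 3(p − 3).
Solving gives q = 292.6 with consumers paying $21.8 and sellers receiving $24.8 (the $3 wedge).
Quantity rises by |ΔQ| = |289 − 292.6| = 3.6.
DWL = ½ · t · |ΔQ| = ½ · 3 · 3.6 = $5.4.

Deadweight loss = $5.4 million.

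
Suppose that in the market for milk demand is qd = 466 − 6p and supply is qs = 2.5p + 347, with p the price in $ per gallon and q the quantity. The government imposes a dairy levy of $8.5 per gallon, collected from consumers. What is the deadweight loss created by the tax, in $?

Without the tax, 466 − 6p = 2.5p + 347 gives 8.5p = 119, so p* = $14 and q* = 382.
With the tax collected from consumers, demand (in seller-price terms) shifts: qd = 466 − 6(p + 8.5).
New equilibrium: consumers pay $16.5, suppliers receive $8, q = 367. (Wedge: pb − ps = 8.5.)
Quantity falls by |ΔQ| = |382 − 367| = 15.
DWL = ½ · t · |ΔQ| = ½ · 8.5 · 15 = $63.75.

Deadweight loss = $63.75.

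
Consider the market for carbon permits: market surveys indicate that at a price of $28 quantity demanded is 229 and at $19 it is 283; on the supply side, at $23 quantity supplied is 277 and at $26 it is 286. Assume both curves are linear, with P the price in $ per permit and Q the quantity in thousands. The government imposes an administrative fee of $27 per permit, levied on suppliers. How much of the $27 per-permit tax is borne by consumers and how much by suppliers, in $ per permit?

Consumers bear $9 per permit; suppliers bear $18 per permit.

Demand slope: (283 − 229)/(19 − 28) = -6, so Qd = 397 − 6P.
Supply slope: (286 − 277)/(26 − 23) = 3, so Qs = 3P + 208.
Before the tax: set 397 − 6P = 3P + 208 → P* = $21, Q* = 271.
With the tax collected from suppliers, supply shifts: Qs = 3(P − 27) + 208.
Solving gives Q = 217 with consumers paying $30 and suppliers receiving $3 (the $27 wedge).
Burden on consumers: $9; on suppliers: $18. (They sum to $27.)
The less price-elastic side of the market bears the larger share of a per-unit tax.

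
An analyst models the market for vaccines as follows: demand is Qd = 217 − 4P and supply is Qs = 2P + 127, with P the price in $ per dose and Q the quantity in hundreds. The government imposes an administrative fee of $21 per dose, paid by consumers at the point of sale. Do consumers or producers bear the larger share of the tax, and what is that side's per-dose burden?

Before the tax: set 217 − 4P = 2P + 127 → P* = $15, Q* = 157.
With the tax collected from consumers, demand (in seller-price terms) shifts: Qd = 217 − 4(P + 21).
New equilibrium: consumers pay $22, producers receive $1, Q = 129. (Wedge: Pb − Ps = 21.)
Per-dose burden: consumers $7, producers $14.
Producers take the larger share because supply is less price-elastic here (demand slope 4 vs supply slope 2).

Producers bear the larger share: $14 per dose.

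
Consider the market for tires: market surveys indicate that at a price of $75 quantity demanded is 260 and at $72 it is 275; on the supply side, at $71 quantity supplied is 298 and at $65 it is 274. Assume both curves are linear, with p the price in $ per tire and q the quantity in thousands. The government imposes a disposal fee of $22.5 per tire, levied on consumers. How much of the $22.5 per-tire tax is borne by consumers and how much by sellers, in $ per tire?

Consumers bear $10 per tire; sellers bear $12.5 per tire.

Demand slope: (275 − 260)/(72 − 75) = -5, so qd = 635 − 5p.
Supply slope: (274 − 298)/(65 − 71) = 4, so qs = 4p + 14.
Without the tax, 635 − 5p = 4p + 14 gives 9p = 621, so p* = $69 and q* = 290.
With the tax collected from consumers, demand (in seller-price terms) shifts: qd = 635 − 5(p + 22.5).
New equilibrium: consumers pay $79, sellers receive $56.5, q = 240. (Wedge: pb − ps = 22.5.)
Burden on consumers: $10; on sellers: $12.5. (They sum to $22.5.)
The less price-elastic side of the market bears the larger share of a per-unit tax.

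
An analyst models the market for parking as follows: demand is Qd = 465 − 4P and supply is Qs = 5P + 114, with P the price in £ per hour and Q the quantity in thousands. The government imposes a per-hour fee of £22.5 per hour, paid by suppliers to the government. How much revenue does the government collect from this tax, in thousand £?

Before the tax: set 465 − 4P = 5P + 114 → P* = £39, Q* = 309.
With the tax collected from suppliers, supply shifts: Qs = 5(P − 22.5) + 114.
New equilibrium: consumers pay £51.5, suppliers receive £29, Q = 259. (Wedge: Pb − Ps = 22.5.)
Revenue = t · Q = 22.5 · 259 = £5827.5.

Tax revenue = £5827.5 thousand.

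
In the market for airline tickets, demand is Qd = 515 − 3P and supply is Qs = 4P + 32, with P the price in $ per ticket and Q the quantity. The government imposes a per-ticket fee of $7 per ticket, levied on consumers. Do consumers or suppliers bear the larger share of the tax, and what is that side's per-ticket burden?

Before the tax: set 515 − 3P = 4P + 32 → P* = $69, Q* = 308.
With the tax collected from consumers, demand (in seller-price terms) shifts: Qd = 515 − 3(P + 7).
Solving gives Q = 296 with consumers paying $73 and suppliers receiving $66 (the $7 wedge).
Per-ticket burden: consumers $4, suppliers $3.
Consumers take the larger share because demand is less price-elastic here (demand slope 3 vs supply slope 4).
The less price-elastic side of the market bears the larger share of a per-unit tax.

Consumers bear the larger share: $4 per ticket.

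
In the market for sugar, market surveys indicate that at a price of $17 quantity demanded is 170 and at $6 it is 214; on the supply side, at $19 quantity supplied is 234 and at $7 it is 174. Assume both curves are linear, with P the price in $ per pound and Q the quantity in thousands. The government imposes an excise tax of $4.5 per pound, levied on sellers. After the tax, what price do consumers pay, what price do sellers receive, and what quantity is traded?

Consumers pay $13.5; sellers receive $9; quantity = 184.

Demand slope: (214 − 170)/(6 − 17) = -4, so Qd = 238 − 4P.
Supply slope: (174 − 234)/(7 − 19) = 5, so Qs = 5P + 139.
Without the tax, 238 − 4P = 5P + 139 gives 9P = 99, so P* = $11 and Q* = 194.
With the tax collected from sellers, supply shifts: Qs = 5(P − 4.5) + 139.
New equilibrium: consumers pay $13.5, sellers receive $9, Q = 184. (Wedge: Pb − Ps = 4.5.)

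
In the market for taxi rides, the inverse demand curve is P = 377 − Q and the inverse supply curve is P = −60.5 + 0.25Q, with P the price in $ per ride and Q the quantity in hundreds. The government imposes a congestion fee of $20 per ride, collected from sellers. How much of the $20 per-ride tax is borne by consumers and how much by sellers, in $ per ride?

Rewrite in direct form: Qd = 377 − P and Qs = 4P + 242.
Without the tax, 377 − P = 4P + 242 gives 5P = 135, so P* = $27 and Q* = 350.
With the tax collected from sellers, supply shifts: Qs = 4(P − 20) + 242.
New equilibrium: consumers pay $43, sellers receive $23, Q = 334. (Wedge: Pb − Ps = 20.)
Burden on consumers: $16; on sellers: $4. (They sum to $20.)
The less price-elastic side of the market bears the larger share of a per-unit tax.

Consumers bear $16 per ride; sellers bear $4 per ride.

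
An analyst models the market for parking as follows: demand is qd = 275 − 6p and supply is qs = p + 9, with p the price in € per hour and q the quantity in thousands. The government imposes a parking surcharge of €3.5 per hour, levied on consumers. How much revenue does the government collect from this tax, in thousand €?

Tax revenue = €154 thousand.

Without the tax, 275 − 6p = p + 9 gives 7p = 266, so p* = €38 and q* = 47.
With the tax collected from consumers, demand (in seller-price terms) shifts: qd = 275 − 6(p + 3.5).
New equilibrium: consumers pay €38.5, producers receive €35, q = 44. (Wedge: pb − ps = 3.5.)
Revenue = t · Q = 3.5 · 44 = €154.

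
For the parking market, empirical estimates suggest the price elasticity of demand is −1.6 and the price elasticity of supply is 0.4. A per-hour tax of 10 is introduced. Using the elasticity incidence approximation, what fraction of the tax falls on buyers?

Incidence ratio: buyers' share ≈ εs / (εs + |εd|) = 0.4 / (0.4 + 1.6) = 0.2.
Supply is the less elastic side, so buyers bear the smaller share.

Buyers' share ≈ 0.2.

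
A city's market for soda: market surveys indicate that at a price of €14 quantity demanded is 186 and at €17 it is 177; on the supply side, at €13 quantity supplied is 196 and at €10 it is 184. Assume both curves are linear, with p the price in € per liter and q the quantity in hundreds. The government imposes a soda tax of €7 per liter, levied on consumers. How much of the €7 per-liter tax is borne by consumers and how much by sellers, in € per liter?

Demand slope: (177 − 186)/(17 − 14) = -3, so qd = 228 − 3p.
Supply slope: (184 − 196)/(10 − 13) = 4, so qs = 4p + 144.
Without the tax, 228 − 3p = 4p + 144 gives 7p = 84, so p* = €12 and q* = 192.
With the tax collected from consumers, demand (in seller-price terms) shifts: qd = 228 − 3(p + 7).
New equilibrium: consumers pay €16, sellers receive €9, q = 180. (Wedge: pb − ps = 7.)
Burden on consumers: €4; on sellers: €3. (They sum to €7.)
The less price-elastic side of the market bears the larger share of a per-unit tax.

Consumers bear €4 per liter; sellers bear €3 per liter.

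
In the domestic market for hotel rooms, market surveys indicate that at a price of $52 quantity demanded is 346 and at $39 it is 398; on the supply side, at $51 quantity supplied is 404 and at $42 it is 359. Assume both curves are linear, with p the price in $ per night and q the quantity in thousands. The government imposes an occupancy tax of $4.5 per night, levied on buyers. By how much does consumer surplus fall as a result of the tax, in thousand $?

Demand slope: (398 − 346)/(39 − 52) = -4, so qd = 554 − 4p.
Supply slope: (359 − 404)/(42 − 51) = 5, so qs = 5p + 149.
Before the tax: set 554 − 4p = 5p + 149 → p* = $45, q* = 374.
With the tax collected from buyers, demand (in seller-price terms) shifts: qd = 554 − 4(p + 4.5).
Solving gives q = 364 with buyers paying $47.5 and producers receiving $43 (the $4.5 wedge).
ΔCS is the trapezoid between Q = 364 and Q = 374 of height $2.5: ½ · (374 + 364) · 2.5 = $922.5.

Consumer surplus falls by $922.5 thousand.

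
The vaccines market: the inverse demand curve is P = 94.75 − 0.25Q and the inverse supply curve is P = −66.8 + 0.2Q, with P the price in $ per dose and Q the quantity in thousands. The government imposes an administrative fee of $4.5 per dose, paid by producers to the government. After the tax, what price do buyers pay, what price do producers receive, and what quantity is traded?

Buyers pay $7.5; producers receive $3; quantity = 349.

Rewrite in direct form: Qd = 379 − 4P and Qs = 5P + 334.
Without the tax, 379 − 4P = 5P + 334 gives 9P = 45, so P* = $5 and Q* = 359.
With the tax collected from producers, supply shifts: Qs = 5(P − 4.5) + 334.
Solving gives Q = 349 with buyers paying $7.5 and producers receiving $3 (the $4.5 wedge).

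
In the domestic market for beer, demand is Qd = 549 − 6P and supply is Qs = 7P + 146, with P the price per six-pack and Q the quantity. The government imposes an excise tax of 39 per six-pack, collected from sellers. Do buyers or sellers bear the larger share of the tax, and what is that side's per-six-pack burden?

Buyers bear the larger share: 21 per six-pack.

Before the tax: set 549 − 6P = 7P + 146 → P* = 31, Q* = 363.
With the tax collected from sellers, supply shifts: Qs = 7(P − 39) + 146.
New equilibrium: buyers pay 52, sellers receive 13, Q = 237. (Wedge: Pb − Ps = 39.)
Per-six-pack burden: buyers 21, sellers 18.
Buyers take the larger share because demand is less price-elastic here (demand slope 6 vs supply slope 7).
The less price-elastic side of the market bears the larger share of a per-unit tax.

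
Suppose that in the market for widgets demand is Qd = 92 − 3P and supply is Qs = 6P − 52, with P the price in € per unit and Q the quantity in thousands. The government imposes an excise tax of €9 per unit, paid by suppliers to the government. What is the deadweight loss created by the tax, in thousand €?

Without the tax, 92 − 3P = 6P − 52 gives 9P = 144, so P* = €16 and Q* = 44.
With the tax collected from suppliers, supply shifts: Qs = 6(P − 9) − 52.
New equilibrium: buyers pay €22, suppliers receive €13, Q = 26. (Wedge: Pb − Ps = 9.)
Quantity falls by |ΔQ| = |44 − 26| = 18.
DWL = ½ · t · |ΔQ| = ½ · 9 · 18 = €81.

Deadweight loss = €81 thousand.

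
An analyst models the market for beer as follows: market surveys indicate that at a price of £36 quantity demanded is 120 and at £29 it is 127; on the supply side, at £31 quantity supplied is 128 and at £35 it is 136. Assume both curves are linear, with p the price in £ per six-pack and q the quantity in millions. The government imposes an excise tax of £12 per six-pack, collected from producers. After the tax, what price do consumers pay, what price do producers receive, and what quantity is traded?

Demand slope: (127 − 120)/(29 − 36) = -1, so qd = 156 − p.
Supply slope: (136 − 128)/(35 − 31) = 2, so qs = 2p + 66.
Before the tax: set 156 − p = 2p + 66 → p* = £30, q* = 126.
With the tax collected from producers, supply shifts: qs = 2(p − 12) + 66.
Solving gives q = 118 with consumers paying £38 and producers receiving £26 (the £12 wedge).

Consumers pay £38; producers receive £26; quantity = 118.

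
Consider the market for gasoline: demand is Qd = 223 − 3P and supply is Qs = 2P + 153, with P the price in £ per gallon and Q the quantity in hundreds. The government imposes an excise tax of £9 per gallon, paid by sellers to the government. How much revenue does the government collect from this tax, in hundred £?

Without the tax, 223 − 3P = 2P + 153 gives 5P = 70, so P* = £14 and Q* = 181.
With the tax collected from sellers, supply shifts: Qs = 2(P − 9) + 153.
Solving gives Q = 170.2 with consumers paying £17.6 and sellers receiving £8.6 (the £9 wedge).
Revenue = t · Q = 9 · 170.2 = £1531.8.

Tax revenue = £1531.8 hundred.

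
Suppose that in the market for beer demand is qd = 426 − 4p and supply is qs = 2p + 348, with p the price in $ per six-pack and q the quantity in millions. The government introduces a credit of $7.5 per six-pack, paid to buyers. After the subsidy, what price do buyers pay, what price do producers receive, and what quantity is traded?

Before the subsidy: set 426 − 4p = 2p + 348 → p* = $13, q* = 374.
With a per-unit subsidy paid to buyers, each effectively pays p − 7.5, so demand becomes qd = 426 − 4(p − 7.5).
New equilibrium: buyers pay $10.5, producers receive $18, q = 384. (Wedge: pb − ps = −7.5.)

Buyers pay $10.5; producers receive $18; quantity = 384.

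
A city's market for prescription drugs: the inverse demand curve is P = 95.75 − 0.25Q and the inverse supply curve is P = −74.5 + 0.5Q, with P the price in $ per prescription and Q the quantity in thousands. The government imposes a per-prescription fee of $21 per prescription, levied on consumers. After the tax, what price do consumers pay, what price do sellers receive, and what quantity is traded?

Consumers pay $46; sellers receive $25; quantity = 199.

Rewrite in direct form: Qd = 383 − 4P and Qs = 2P + 149.
Before the tax: set 383 − 4P = 2P + 149 → P* = $39, Q* = 227.
With the tax collected from consumers, demand (in seller-price terms) shifts: Qd = 383 − 4(P + 21).
New equilibrium: consumers pay $46, sellers receive $25, Q = 199. (Wedge: Pb − Ps = 21.)
The less price-elastic side of the market bears the larger share of a per-unit tax.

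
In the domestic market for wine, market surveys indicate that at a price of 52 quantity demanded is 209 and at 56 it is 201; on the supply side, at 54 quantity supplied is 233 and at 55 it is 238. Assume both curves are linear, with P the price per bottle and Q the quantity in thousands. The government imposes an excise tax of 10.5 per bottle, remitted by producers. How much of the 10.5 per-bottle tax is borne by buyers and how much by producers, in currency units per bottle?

Buyers bear 7.5 per bottle; producers bear 3 per bottle.

Demand slope: (201 − 209)/(56 − 52) = -2, so Qd = 313 − 2P.
Supply slope: (238 − 233)/(55 − 54) = 5, so Qs = 5P − 37.
Without the tax, 313 − 2P = 5P − 37 gives 7P = 350, so P* = 50 and Q* = 213.
With the tax collected from producers, supply shifts: Qs = 5(P − 10.5) − 37.
Solving gives Q = 198 with buyers paying 57.5 and producers receiving 47 (the 10.5 wedge).
Burden on buyers: 7.5; on producers: 3. (They sum to 10.5.)
The less price-elastic side of the market bears the larger share of a per-unit tax.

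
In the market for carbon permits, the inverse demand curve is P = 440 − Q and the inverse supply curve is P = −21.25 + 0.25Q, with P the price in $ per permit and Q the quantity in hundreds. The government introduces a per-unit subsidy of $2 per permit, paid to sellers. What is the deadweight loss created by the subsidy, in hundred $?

Deadweight loss = $1.6 hundred.

Rewrite in direct form: Qd = 440 − P and Qs = 4P + 85.
Without the subsidy, 440 − P = 4P + 85 gives 5P = 355, so P* = $71 and Q* = 369.
With a per-unit subsidy paid to sellers, each receives P + 2 per unit sold, so supply becomes Qs = 4(P + 2) + 85.
New equilibrium: consumers pay $69.4, sellers receive $71.4, Q = 370.6. (Wedge: Pb − Ps = −2.)
Quantity rises by |ΔQ| = |369 − 370.6| = 1.6.
DWL = ½ · t · |ΔQ| = ½ · 2 · 1.6 = $1.6.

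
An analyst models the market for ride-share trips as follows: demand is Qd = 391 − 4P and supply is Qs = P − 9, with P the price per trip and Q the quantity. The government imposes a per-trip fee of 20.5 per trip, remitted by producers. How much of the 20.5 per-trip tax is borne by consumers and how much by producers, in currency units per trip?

Without the tax, 391 − 4P = P − 9 gives 5P = 400, so P* = 80 and Q* = 71.
With the tax collected from producers, supply shifts: Qs = (P − 20.5) − 9.
New equilibrium: consumers pay 84.1, producers receive 63.6, Q = 54.6. (Wedge: Pb − Ps = 20.5.)
Burden on consumers: 4.1; on producers: 16.4. (They sum to 20.5.)
The less price-elastic side of the market bears the larger share of a per-unit tax.

Consumers bear 4.1 per trip; producers bear 16.4 per trip.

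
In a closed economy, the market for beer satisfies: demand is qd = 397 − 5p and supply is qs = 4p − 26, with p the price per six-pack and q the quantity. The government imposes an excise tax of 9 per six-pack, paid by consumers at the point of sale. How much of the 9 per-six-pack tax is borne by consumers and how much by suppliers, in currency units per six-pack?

Before the tax: set 397 − 5p = 4p − 26 → p* = 47, q* = 162.
With the tax collected from consumers, demand (in seller-price terms) shifts: qd = 397 − 5(p + 9).
New equilibrium: consumers pay 51, suppliers receive 42, q = 142. (Wedge: pb − ps = 9.)
Burden on consumers: 4; on suppliers: 5. (They sum to 9.)

Consumers bear 4 per six-pack; suppliers bear 5 per six-pack.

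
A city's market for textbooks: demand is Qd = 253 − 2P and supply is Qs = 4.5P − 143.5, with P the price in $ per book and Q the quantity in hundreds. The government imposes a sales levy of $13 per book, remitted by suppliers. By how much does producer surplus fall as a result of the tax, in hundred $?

Producer surplus falls by $488 hundred.

Before the tax: set 253 − 2P = 4.5P − 143.5 → P* = $61, Q* = 131.
With the tax collected from suppliers, supply shifts: Qs = 4.5(P − 13) − 143.5.
Solving gives Q = 113 with buyers paying $70 and suppliers receiving $57 (the $13 wedge).
ΔPS is the trapezoid between Q = 113 and Q = 131 of height $4: ½ · (131 + 113) · 4 = $488.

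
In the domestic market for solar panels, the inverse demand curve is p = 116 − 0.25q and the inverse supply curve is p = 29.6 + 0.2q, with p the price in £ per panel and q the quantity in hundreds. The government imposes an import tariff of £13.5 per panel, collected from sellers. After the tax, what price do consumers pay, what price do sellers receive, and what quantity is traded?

Rewrite in direct form: qd = 464 − 4p and qs = 5p − 148.
Before the tax: set 464 − 4p = 5p − 148 → p* = £68, q* = 192.
With the tax collected from sellers, supply shifts: qs = 5(p − 13.5) − 148.
Solving gives q = 162 with consumers paying £75.5 and sellers receiving £62 (the £13.5 wedge).
The less price-elastic side of the market bears the larger share of a per-unit tax.

Consumers pay £75.5; sellers receive £62; quantity = 162.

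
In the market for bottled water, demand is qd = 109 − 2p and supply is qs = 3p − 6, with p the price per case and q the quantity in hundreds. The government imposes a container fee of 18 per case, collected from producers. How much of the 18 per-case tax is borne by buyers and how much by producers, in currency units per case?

Before the tax: set 109 − 2p = 3p − 6 → p* = 23, q* = 63.
With the tax collected from producers, supply shifts: qs = 3(p − 18) − 6.
New equilibrium: buyers pay 33.8, producers receive 15.8, q = 41.4. (Wedge: pb − ps = 18.)
Burden on buyers: 10.8; on producers: 7.2. (They sum to 18.)
The less price-elastic side of the market bears the larger share of a per-unit tax.

Buyers bear 10.8 per case; producers bear 7.2 per case.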